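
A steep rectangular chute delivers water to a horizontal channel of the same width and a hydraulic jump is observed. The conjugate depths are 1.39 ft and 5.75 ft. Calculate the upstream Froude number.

Fr₁ = 3.26

For a rectangular channel the momentum equation gives q² = ½·g·y₁·y₂·(y₁ + y₂) = ½×32.2×1.39×5.75×7.14 = 919.
q = √919 = 30.3 ft²/s.
V₁ = q/y₁ = 21.8 ft/s; Fr₁ = V₁/√(g·y₁) = 3.26.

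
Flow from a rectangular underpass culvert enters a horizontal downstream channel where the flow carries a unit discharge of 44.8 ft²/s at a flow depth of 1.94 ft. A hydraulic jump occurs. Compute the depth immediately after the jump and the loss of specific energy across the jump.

V₁ = q/y₁ = 44.8/1.94 = 23.1 ft/s. Fr₁ = V₁/√(g·y₁) = 23.1/√(32.2×1.94) = 2.92.
By Bélanger, y₂/y₁ = ½[√(1 + 8Fr₁²) − 1] = ½[√69.29 − 1] = 3.66.
y₂ = 3.66 × 1.94 = 7.10 ft.
Head loss: ΔE = (y₂ − y₁)³/(4y₁y₂) = (7.10 − 1.94)³/(4×1.94×7.10) = 138/55.1 = 2.50 ft.

y₂ = 7.10 ft; ΔE = 2.50 ft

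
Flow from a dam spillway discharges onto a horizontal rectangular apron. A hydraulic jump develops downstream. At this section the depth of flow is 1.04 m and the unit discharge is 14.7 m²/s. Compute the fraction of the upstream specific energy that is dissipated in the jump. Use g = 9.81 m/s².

V₁ = q/y₁ = 14.7/1.04 = 14.1 m/s. Fr₁ = V₁/√(g·y₁) = 14.1/√(9.81×1.04) = 4.43.
Conjugate-depth relation: y₂/y₁ = ½[√(1 + 8Fr₁²) − 1] = ½[√157.7 − 1] = 5.78.
y₂ = 5.78 × 1.04 = 6.01 m.
E₁ = y₁ + V₁²/2g = 11.2 m. ΔE = (y₂ − y₁)³/(4y₁y₂) = 4.91 m. ΔE/E₁ = 4.91/11.2 = 0.437.

ΔE/E₁ = 0.437 (43.7%)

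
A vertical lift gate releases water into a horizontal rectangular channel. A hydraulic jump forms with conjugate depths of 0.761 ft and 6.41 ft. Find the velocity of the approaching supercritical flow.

V₁ = 31.2 ft/s

For a rectangular channel the momentum equation gives q² = ½·g·y₁·y₂·(y₁ + y₂) = ½×32.2×0.761×6.41×7.17 = 563.
q = √563 = 23.7 ft²/s.
V₁ = q/y₁ = 23.7/0.761 = 31.2 ft/s.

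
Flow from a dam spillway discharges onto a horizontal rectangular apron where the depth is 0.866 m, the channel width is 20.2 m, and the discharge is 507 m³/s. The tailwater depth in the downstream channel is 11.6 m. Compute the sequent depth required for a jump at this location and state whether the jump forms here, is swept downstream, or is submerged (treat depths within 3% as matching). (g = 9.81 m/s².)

q = Q/b = 507/20.2 = 25.1 m²/s; V₁ = q/y₁ = 29.0 m/s. Fr₁ = V₁/√(g·y₁) = 9.94.
From the momentum equation for a rectangular channel, y₂/y₁ = ½[√(1 + 8Fr₁²) − 1] = ½[√792.0 − 1] = 13.6.
y₂ = 13.6 × 0.866 = 11.8 m.
Tailwater y_tw = 11.6 m: y_tw ≈ y₂, so the jump forms here.

y₂ = 11.8 m; the jump forms here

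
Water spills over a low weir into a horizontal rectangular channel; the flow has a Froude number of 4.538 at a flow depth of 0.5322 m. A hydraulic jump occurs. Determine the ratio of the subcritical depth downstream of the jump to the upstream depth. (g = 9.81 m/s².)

Fr₁ = 4.538 (given).
Conjugate-depth relation: y₂/y₁ = ½[√(1 + 8Fr₁²) − 1] = ½[√165.75 − 1] = 5.937.

y₂/y₁ = 5.937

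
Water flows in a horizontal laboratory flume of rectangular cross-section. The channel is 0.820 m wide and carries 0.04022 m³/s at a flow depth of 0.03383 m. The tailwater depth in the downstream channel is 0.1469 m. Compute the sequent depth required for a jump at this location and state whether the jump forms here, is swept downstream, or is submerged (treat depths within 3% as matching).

q = Q/b = 0.04022/0.820 = 0.04905 m²/s; V₁ = q/y₁ = 1.450 m/s. Fr₁ = V₁/√(g·y₁) = 2.517.
By Bélanger, y₂/y₁ = ½[√(1 + 8Fr₁²) − 1] = ½[√51.672 − 1] = 3.094.
y₂ = 3.094 × 0.03383 = 0.1047 m.
Tailwater y_tw = 0.1469 m: y_tw > y₂, so the jump is submerged.

y₂ = 0.1047 m; the jump is submerged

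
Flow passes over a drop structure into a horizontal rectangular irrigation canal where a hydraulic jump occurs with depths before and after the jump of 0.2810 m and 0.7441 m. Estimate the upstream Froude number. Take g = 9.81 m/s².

Fr₁ = 2.198

For a rectangular channel the momentum equation gives q² = ½·g·y₁·y₂·(y₁ + y₂) = ½×9.81×0.2810×0.7441×1.025 = 1.051.
q = √1.051 = 1.025 m²/s.
V₁ = q/y₁ = 3.649 m/s; Fr₁ = V₁/√(g·y₁) = 2.198.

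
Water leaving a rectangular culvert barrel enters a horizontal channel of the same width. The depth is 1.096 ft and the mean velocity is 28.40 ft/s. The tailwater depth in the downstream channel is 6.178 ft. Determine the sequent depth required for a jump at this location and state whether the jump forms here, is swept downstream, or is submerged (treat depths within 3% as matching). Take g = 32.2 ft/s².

Fr₁ = V₁/√(g·y₁) = 28.40/√(32.2×1.096) = 4.781.
By Bélanger, y₂/y₁ = ½[√(1 + 8Fr₁²) − 1] = ½[√183.84 − 1] = 6.279.
y₂ = 6.279 × 1.096 = 6.882 ft.
Tailwater y_tw = 6.178 ft: y_tw < y₂, so the jump is swept downstream.

y₂ = 6.882 ft; the jump is swept downstream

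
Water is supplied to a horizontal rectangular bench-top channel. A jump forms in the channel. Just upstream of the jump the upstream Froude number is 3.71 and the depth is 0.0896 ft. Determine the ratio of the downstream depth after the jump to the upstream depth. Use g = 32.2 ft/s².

y₂/y₁ = 4.77

Fr₁ = 3.71 (given).
By Bélanger, y₂/y₁ = ½[√(1 + 8Fr₁²) − 1] = ½[√111.1 − 1] = 4.77.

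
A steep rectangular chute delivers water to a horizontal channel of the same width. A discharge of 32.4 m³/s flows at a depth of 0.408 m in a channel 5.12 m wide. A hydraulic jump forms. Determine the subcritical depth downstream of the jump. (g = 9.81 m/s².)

q = Q/b = 32.4/5.12 = 6.33 m²/s; V₁ = q/y₁ = 15.5 m/s. Fr₁ = V₁/√(g·y₁) = 7.75.
From the momentum equation for a rectangular channel, y₂/y₁ = ½[√(1 + 8Fr₁²) − 1] = ½[√481.8 − 1] = 10.5.
y₂ = 10.5 × 0.408 = 4.27 m.

y₂ = 4.27 m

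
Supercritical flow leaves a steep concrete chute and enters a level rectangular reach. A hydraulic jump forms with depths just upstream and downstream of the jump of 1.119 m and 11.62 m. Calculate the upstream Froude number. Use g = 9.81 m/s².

Fr₁ = 7.688

For a rectangular channel the momentum equation gives q² = ½·g·y₁·y₂·(y₁ + y₂) = ½×9.81×1.119×11.62×12.74 = 812.5.
q = √812.5 = 28.50 m²/s.
V₁ = q/y₁ = 25.47 m/s; Fr₁ = V₁/√(g·y₁) = 7.688.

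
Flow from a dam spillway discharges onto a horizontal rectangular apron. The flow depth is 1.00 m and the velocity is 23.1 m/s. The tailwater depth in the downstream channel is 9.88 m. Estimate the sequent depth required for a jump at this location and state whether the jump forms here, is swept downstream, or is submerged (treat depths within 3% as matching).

y₂ = 9.94 m; the jump forms here

Fr₁ = V₁/√(g·y₁) = 23.1/√(9.81×1.00) = 7.38.
Bélanger equation: y₂/y₁ = ½[√(1 + 8Fr₁²) − 1] = ½[√436.2 − 1] = 9.94.
y₂ = 9.94 × 1.00 = 9.94 m.
Tailwater y_tw = 9.88 m: y_tw ≈ y₂, so the jump forms here.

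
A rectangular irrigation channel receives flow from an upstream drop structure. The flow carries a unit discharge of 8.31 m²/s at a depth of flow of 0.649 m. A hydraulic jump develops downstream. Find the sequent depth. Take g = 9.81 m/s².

V₁ = q/y₁ = 8.31/0.649 = 12.8 m/s. Fr₁ = V₁/√(g·y₁) = 12.8/√(9.81×0.649) = 5.07.
Conjugate-depth relation: y₂/y₁ = ½[√(1 + 8Fr₁²) − 1] = ½[√207.0 − 1] = 6.69.
y₂ = 6.69 × 0.649 = 4.34 m.

y₂ = 4.34 m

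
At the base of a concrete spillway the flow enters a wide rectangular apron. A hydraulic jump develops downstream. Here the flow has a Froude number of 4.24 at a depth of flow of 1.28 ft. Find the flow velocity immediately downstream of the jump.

Fr₁ = 4.24 (given).
Sequent-depth ratio: y₂/y₁ = ½[√(1 + 8Fr₁²) − 1] = ½[√144.8 − 1] = 5.52.
y₂ = 5.52 × 1.28 = 7.06 ft.
V₁ = Fr₁·√(g·y₁) = 4.24×√(32.2×1.28) = 27.2 ft/s; q = V₁·y₁ = 34.8 ft²/s.
V₂ = q/y₂ = 34.8/7.06 = 4.93 ft/s.

V₂ = 4.93 ft/s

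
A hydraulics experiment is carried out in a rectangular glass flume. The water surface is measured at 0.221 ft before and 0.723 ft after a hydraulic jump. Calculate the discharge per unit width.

For a rectangular channel the momentum equation gives q² = ½·g·y₁·y₂·(y₁ + y₂) = ½×32.2×0.221×0.723×0.944 = 2.43.
q = √2.43 = 1.56 ft²/s.

q = 1.56 ft²/s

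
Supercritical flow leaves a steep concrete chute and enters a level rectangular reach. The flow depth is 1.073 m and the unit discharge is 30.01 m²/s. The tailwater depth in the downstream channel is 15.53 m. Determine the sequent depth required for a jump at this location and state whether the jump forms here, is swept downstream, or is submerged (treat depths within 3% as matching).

V₁ = q/y₁ = 30.01/1.073 = 27.97 m/s. Fr₁ = V₁/√(g·y₁) = 27.97/√(9.81×1.073) = 8.620.
Bélanger equation: y₂/y₁ = ½[√(1 + 8Fr₁²) − 1] = ½[√595.50 − 1] = 11.70.
y₂ = 11.70 × 1.073 = 12.56 m.
Tailwater y_tw = 15.53 m: y_tw > y₂, so the jump is submerged.

y₂ = 12.56 m; the jump is submerged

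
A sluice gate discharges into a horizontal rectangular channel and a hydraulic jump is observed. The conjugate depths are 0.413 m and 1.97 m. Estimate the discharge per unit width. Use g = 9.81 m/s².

For a rectangular channel the momentum equation gives q² = ½·g·y₁·y₂·(y₁ + y₂) = ½×9.81×0.413×1.97×2.38 = 9.51.
q = √9.51 = 3.08 m²/s.

q = 3.08 m²/s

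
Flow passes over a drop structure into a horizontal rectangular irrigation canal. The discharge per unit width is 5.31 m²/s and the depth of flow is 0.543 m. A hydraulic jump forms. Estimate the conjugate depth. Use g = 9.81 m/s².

y₂ = 2.99 m

V₁ = q/y₁ = 5.31/0.543 = 9.78 m/s. Fr₁ = V₁/√(g·y₁) = 9.78/√(9.81×0.543) = 4.24.
Conjugate-depth relation: y₂/y₁ = ½[√(1 + 8Fr₁²) − 1] = ½[√144.6 − 1] = 5.51.
y₂ = 5.51 × 0.543 = 2.99 m.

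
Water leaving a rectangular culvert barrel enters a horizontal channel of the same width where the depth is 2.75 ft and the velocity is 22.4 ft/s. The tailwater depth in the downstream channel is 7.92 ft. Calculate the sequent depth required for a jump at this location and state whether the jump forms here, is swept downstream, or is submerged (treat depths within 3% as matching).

y₂ = 7.98 ft; the jump forms here

Fr₁ = V₁/√(g·y₁) = 22.4/√(32.2×2.75) = 2.38.
Sequent-depth ratio: y₂/y₁ = ½[√(1 + 8Fr₁²) − 1] = ½[√46.33 − 1] = 2.90.
y₂ = 2.90 × 2.75 = 7.98 ft.
Tailwater y_tw = 7.92 ft: y_tw ≈ y₂, so the jump forms here.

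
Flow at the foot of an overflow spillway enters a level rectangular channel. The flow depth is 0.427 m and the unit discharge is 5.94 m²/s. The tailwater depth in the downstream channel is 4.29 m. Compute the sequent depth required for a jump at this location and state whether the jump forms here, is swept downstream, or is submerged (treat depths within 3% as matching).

y₂ = 3.90 m; the jump is submerged

V₁ = q/y₁ = 5.94/0.427 = 13.9 m/s. Fr₁ = V₁/√(g·y₁) = 13.9/√(9.81×0.427) = 6.80.
Conjugate-depth relation: y₂/y₁ = ½[√(1 + 8Fr₁²) − 1] = ½[√370.6 − 1] = 9.13.
y₂ = 9.13 × 0.427 = 3.90 m.
Tailwater y_tw = 4.29 m: y_tw > y₂, so the jump is submerged.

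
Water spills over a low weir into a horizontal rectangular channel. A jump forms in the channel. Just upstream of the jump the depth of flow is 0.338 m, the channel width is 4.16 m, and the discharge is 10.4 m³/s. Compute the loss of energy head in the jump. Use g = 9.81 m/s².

ΔE = 1.25 m

q = Q/b = 10.4/4.16 = 2.50 m²/s; V₁ = q/y₁ = 7.40 m/s. Fr₁ = V₁/√(g·y₁) = 4.06.
From the momentum equation for a rectangular channel, y₂/y₁ = ½[√(1 + 8Fr₁²) − 1] = ½[√133.0 − 1] = 5.27.
y₂ = 5.27 × 0.338 = 1.78 m.
Head loss: ΔE = (y₂ − y₁)³/(4y₁y₂) = (1.78 − 0.338)³/(4×0.338×1.78) = 3.00/2.41 = 1.25 m.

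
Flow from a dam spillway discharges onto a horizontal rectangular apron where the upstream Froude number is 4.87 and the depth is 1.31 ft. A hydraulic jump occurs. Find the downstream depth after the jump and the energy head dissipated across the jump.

y₂ = 8.39 ft; ΔE = 8.07 ft

Fr₁ = 4.87 (given).
By Bélanger, y₂/y₁ = ½[√(1 + 8Fr₁²) − 1] = ½[√190.7 − 1] = 6.41.
y₂ = 6.41 × 1.31 = 8.39 ft.
Head loss: ΔE = (y₂ − y₁)³/(4y₁y₂) = (8.39 − 1.31)³/(4×1.31×8.39) = 355/44.0 = 8.07 ft.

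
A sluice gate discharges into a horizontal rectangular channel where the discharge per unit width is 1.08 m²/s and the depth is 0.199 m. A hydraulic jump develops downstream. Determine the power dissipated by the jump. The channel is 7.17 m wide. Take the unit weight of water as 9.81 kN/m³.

P = 48.8 kW

V₁ = q/y₁ = 1.08/0.199 = 5.43 m/s. Fr₁ = V₁/√(g·y₁) = 5.43/√(9.81×0.199) = 3.88.
From the momentum equation for a rectangular channel, y₂/y₁ = ½[√(1 + 8Fr₁²) − 1] = ½[√121.7 − 1] = 5.02.
y₂ = 5.02 × 0.199 = 0.998 m.
V₂ = q/y₂ = 1.08/0.998 = 1.08 m/s. E₁ = y₁ + V₁²/2g = 1.70 m; E₂ = y₂ + V₂²/2g = 1.06 m. ΔE = E₁ − E₂ = 0.642 m.
Q = q·b = 1.08 × 7.17 = 7.74 m³/s. P = γ·Q·ΔE = 9.81 × 7.74 × 0.642 = 48.8 kW.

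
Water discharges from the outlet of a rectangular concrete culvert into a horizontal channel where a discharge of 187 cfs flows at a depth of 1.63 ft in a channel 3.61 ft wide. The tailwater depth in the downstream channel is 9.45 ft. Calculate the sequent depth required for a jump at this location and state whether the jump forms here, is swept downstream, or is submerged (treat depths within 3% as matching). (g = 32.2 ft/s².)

y₂ = 9.33 ft; the jump forms here

q = Q/b = 187/3.61 = 51.8 ft²/s; V₁ = q/y₁ = 31.8 ft/s. Fr₁ = V₁/√(g·y₁) = 4.39.
Bélanger equation: y₂/y₁ = ½[√(1 + 8Fr₁²) − 1] = ½[√154.9 − 1] = 5.72.
y₂ = 5.72 × 1.63 = 9.33 ft.
Tailwater y_tw = 9.45 ft: y_tw ≈ y₂, so the jump forms here.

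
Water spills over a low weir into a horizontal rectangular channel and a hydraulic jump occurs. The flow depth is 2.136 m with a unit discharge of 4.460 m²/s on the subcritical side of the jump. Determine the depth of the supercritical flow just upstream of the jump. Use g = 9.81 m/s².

y₁ = 0.6753 m

V₂ = q/y₂ = 4.460/2.136 = 2.088 m/s; Fr₂ = V₂/√(g·y₂) = 0.4561.
Since the conjugate-depth ratio holds either way, y₁/y₂ = ½[√(1 + 8Fr₂²) − 1] = ½[√2.6645 − 1] = 0.3162.
y₁ = 0.3162 × 2.136 = 0.6753 m.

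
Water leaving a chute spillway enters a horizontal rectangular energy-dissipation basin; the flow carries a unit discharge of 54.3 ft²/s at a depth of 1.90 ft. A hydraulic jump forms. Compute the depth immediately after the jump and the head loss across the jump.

V₁ = q/y₁ = 54.3/1.90 = 28.6 ft/s. Fr₁ = V₁/√(g·y₁) = 28.6/√(32.2×1.90) = 3.65.
Sequent-depth ratio: y₂/y₁ = ½[√(1 + 8Fr₁²) − 1] = ½[√107.8 − 1] = 4.69.
y₂ = 4.69 × 1.90 = 8.91 ft.
Head loss: ΔE = (y₂ − y₁)³/(4y₁y₂) = (8.91 − 1.90)³/(4×1.90×8.91) = 345/67.7 = 5.09 ft.

y₂ = 8.91 ft; ΔE = 5.09 ft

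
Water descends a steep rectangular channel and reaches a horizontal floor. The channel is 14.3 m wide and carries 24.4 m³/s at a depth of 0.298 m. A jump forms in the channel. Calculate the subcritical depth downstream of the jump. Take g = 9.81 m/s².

y₂ = 1.27 m

q = Q/b = 24.4/14.3 = 1.71 m²/s; V₁ = q/y₁ = 5.73 m/s. Fr₁ = V₁/√(g·y₁) = 3.35.
Bélanger equation: y₂/y₁ = ½[√(1 + 8Fr₁²) − 1] = ½[√90.72 − 1] = 4.26.
y₂ = 4.26 × 0.298 = 1.27 m.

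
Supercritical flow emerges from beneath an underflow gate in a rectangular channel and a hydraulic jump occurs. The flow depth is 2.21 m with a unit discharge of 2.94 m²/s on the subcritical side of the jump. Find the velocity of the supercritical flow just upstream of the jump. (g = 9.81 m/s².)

V₂ = q/y₂ = 2.94/2.21 = 1.33 m/s; Fr₂ = V₂/√(g·y₂) = 0.286.
Applying the sequent-depth relation in reverse, y₁/y₂ = ½[√(1 + 8Fr₂²) − 1] = ½[√1.653 − 1] = 0.143.
y₁ = 0.143 × 2.21 = 0.316 m.
V₁ = q/y₁ = 2.94/0.316 = 9.31 m/s.

V₁ = 9.31 m/s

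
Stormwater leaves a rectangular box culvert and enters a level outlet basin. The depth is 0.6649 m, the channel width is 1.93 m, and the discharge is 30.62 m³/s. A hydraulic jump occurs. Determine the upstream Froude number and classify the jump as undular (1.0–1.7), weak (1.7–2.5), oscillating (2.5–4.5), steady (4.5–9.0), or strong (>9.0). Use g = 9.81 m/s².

q = Q/b = 30.62/1.93 = 15.87 m²/s; V₁ = q/y₁ = 23.86 m/s. Fr₁ = V₁/√(g·y₁) = 9.343.
Fr₁ = 9.343 lies in the strong range.

Fr₁ = 9.343; strong jump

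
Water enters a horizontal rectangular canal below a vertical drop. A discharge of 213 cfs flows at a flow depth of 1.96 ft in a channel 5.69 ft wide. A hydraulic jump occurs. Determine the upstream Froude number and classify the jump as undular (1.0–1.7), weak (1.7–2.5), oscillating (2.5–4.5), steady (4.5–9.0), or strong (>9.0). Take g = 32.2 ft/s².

q = Q/b = 213/5.69 = 37.4 ft²/s; V₁ = q/y₁ = 19.1 ft/s. Fr₁ = V₁/√(g·y₁) = 2.40.
Fr₁ = 2.40 lies in the weak range.

Fr₁ = 2.40; weak jump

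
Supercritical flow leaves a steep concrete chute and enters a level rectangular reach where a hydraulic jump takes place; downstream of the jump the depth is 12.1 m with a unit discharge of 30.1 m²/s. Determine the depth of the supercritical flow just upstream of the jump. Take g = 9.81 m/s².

V₂ = q/y₂ = 30.1/12.1 = 2.49 m/s; Fr₂ = V₂/√(g·y₂) = 0.228.
Since the conjugate-depth ratio holds either way, y₁/y₂ = ½[√(1 + 8Fr₂²) − 1] = ½[√1.417 − 1] = 0.0952.
y₁ = 0.0952 × 12.1 = 1.15 m.

y₁ = 1.15 m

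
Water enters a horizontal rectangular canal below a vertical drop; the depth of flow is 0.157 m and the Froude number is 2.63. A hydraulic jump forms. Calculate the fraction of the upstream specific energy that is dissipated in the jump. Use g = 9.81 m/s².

Fr₁ = 2.63 (given).
By Bélanger, y₂/y₁ = ½[√(1 + 8Fr₁²) − 1] = ½[√56.34 − 1] = 3.25.
y₂ = 3.25 × 0.157 = 0.511 m.
E₁ = y₁(1 + Fr₁²/2) = 0.157×(1 + 2.63²/2) = 0.700 m. ΔE = (y₂ − y₁)³/(4y₁y₂) = 0.138 m. ΔE/E₁ = 0.138/0.700 = 0.197.

ΔE/E₁ = 0.197 (19.7%)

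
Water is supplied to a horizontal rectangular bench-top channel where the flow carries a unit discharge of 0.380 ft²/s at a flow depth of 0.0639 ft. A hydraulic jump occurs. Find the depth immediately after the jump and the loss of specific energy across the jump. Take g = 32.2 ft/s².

V₁ = q/y₁ = 0.380/0.0639 = 5.95 ft/s. Fr₁ = V₁/√(g·y₁) = 5.95/√(32.2×0.0639) = 4.15.
Bélanger equation: y₂/y₁ = ½[√(1 + 8Fr₁²) − 1] = ½[√138.5 − 1] = 5.38.
y₂ = 5.38 × 0.0639 = 0.344 ft.
Head loss: ΔE = (y₂ − y₁)³/(4y₁y₂) = (0.344 − 0.0639)³/(4×0.0639×0.344) = 0.0220/0.0879 = 0.250 ft.

y₂ = 0.344 ft; ΔE = 0.250 ft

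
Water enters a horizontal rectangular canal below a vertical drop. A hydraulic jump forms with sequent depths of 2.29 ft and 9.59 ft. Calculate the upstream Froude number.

For a rectangular channel the momentum equation gives q² = ½·g·y₁·y₂·(y₁ + y₂) = ½×32.2×2.29×9.59×11.9 = 4200.
q = √4200 = 64.8 ft²/s.
V₁ = q/y₁ = 28.3 ft/s; Fr₁ = V₁/√(g·y₁) = 3.30.

Fr₁ = 3.30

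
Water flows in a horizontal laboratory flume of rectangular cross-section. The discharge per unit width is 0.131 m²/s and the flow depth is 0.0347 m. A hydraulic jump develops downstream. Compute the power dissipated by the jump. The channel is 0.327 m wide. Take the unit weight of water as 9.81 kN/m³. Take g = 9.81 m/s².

V₁ = q/y₁ = 0.131/0.0347 = 3.78 m/s. Fr₁ = V₁/√(g·y₁) = 3.78/√(9.81×0.0347) = 6.47.
Sequent-depth ratio: y₂/y₁ = ½[√(1 + 8Fr₁²) − 1] = ½[√335.9 − 1] = 8.66.
y₂ = 8.66 × 0.0347 = 0.301 m.
Head loss: ΔE = (y₂ − y₁)³/(4y₁y₂) = (0.301 − 0.0347)³/(4×0.0347×0.301) = 0.0188/0.0417 = 0.451 m.
Q = q·b = 0.131 × 0.327 = 0.0428 m³/s. P = γ·Q·ΔE = 9.81 × 0.0428 × 0.451 = 0.189 kW.

P = 0.189 kW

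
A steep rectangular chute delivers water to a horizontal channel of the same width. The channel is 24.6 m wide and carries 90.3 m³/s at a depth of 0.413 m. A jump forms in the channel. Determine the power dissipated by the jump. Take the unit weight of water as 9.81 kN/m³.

P = 1716 kW

q = Q/b = 90.3/24.6 = 3.67 m²/s; V₁ = q/y₁ = 8.89 m/s. Fr₁ = V₁/√(g·y₁) = 4.42.
By Bélanger, y₂/y₁ = ½[√(1 + 8Fr₁²) − 1] = ½[√157.0 − 1] = 5.76.
y₂ = 5.76 × 0.413 = 2.38 m.
V₂ = q/y₂ = 3.67/2.38 = 1.54 m/s. E₁ = y₁ + V₁²/2g = 4.44 m; E₂ = y₂ + V₂²/2g = 2.50 m. ΔE = E₁ − E₂ = 1.94 m.
P = γ·Q·ΔE = 9.81 × 90.3 × 1.94 = 1716 kW.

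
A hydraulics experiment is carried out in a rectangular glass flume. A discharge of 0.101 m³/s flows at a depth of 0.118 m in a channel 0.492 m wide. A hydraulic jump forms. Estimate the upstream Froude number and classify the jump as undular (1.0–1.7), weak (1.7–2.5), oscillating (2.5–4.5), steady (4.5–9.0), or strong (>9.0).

Fr₁ = 1.62; undular jump

q = Q/b = 0.101/0.492 = 0.205 m²/s; V₁ = q/y₁ = 1.74 m/s. Fr₁ = V₁/√(g·y₁) = 1.62.
Fr₁ = 1.62 lies in the undular range.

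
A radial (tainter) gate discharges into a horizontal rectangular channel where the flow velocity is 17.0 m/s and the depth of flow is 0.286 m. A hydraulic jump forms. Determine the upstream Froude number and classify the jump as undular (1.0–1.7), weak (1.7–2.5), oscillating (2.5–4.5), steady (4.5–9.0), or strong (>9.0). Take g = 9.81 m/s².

Fr₁ = V₁/√(g·y₁) = 17.0/√(9.81×0.286) = 10.1.
Fr₁ = 10.1 lies in the strong range.

Fr₁ = 10.1; strong jump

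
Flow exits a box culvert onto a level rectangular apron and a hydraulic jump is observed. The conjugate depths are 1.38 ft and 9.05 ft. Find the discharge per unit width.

q = 45.8 ft²/s

For a rectangular channel the momentum equation gives q² = ½·g·y₁·y₂·(y₁ + y₂) = ½×32.2×1.38×9.05×10.4 = 2097.
q = √2097 = 45.8 ft²/s.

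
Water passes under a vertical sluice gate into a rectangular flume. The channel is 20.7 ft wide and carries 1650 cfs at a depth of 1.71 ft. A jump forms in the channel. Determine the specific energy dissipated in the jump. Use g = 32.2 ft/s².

ΔE = 20.6 ft

q = Q/b = 1650/20.7 = 79.7 ft²/s; V₁ = q/y₁ = 46.6 ft/s. Fr₁ = V₁/√(g·y₁) = 6.28.
Conjugate-depth relation: y₂/y₁ = ½[√(1 + 8Fr₁²) − 1] = ½[√316.7 − 1] = 8.40.
y₂ = 8.40 × 1.71 = 14.4 ft.
V₂ = q/y₂ = 79.7/14.4 = 5.55 ft/s. E₁ = y₁ + V₁²/2g = 35.5 ft; E₂ = y₂ + V₂²/2g = 14.8 ft. ΔE = E₁ − E₂ = 20.6 ft.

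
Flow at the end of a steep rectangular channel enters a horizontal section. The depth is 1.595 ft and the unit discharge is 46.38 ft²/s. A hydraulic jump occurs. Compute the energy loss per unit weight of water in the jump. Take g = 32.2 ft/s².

V₁ = q/y₁ = 46.38/1.595 = 29.08 ft/s. Fr₁ = V₁/√(g·y₁) = 29.08/√(32.2×1.595) = 4.058.
Conjugate-depth relation: y₂/y₁ = ½[√(1 + 8Fr₁²) − 1] = ½[√132.71 − 1] = 5.260.
y₂ = 5.260 × 1.595 = 8.390 ft.
Head loss: ΔE = (y₂ − y₁)³/(4y₁y₂) = (8.390 − 1.595)³/(4×1.595×8.390) = 313.7/53.53 = 5.860 ft.

ΔE = 5.860 ft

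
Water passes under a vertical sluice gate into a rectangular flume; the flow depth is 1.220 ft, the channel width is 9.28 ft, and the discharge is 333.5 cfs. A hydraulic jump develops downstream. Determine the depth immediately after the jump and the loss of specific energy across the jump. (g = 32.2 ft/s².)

q = Q/b = 333.5/9.28 = 35.94 ft²/s; V₁ = q/y₁ = 29.46 ft/s. Fr₁ = V₁/√(g·y₁) = 4.700.
By Bélanger, y₂/y₁ = ½[√(1 + 8Fr₁²) − 1] = ½[√177.71 − 1] = 6.165.
y₂ = 6.165 × 1.220 = 7.522 ft.
V₂ = q/y₂ = 35.94/7.522 = 4.778 ft/s. E₁ = y₁ + V₁²/2g = 14.69 ft; E₂ = y₂ + V₂²/2g = 7.876 ft. ΔE = E₁ − E₂ = 6.818 ft.

y₂ = 7.522 ft; ΔE = 6.818 ft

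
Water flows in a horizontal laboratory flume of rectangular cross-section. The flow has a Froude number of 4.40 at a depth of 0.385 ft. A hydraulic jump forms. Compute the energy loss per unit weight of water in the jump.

ΔE = 1.79 ft

Fr₁ = 4.40 (given).
Conjugate-depth relation: y₂/y₁ = ½[√(1 + 8Fr₁²) − 1] = ½[√155.9 − 1] = 5.74.
y₂ = 5.74 × 0.385 = 2.21 ft.
V₁ = Fr₁·√(g·y₁) = 4.40×√(32.2×0.385) = 15.5 ft/s; q = V₁·y₁ = 5.96 ft²/s. V₂ = q/y₂ = 5.96/2.21 = 2.70 ft/s. E₁ = y₁ + V₁²/2g = 4.11 ft; E₂ = y₂ + V₂²/2g = 2.32 ft. ΔE = E₁ − E₂ = 1.79 ft.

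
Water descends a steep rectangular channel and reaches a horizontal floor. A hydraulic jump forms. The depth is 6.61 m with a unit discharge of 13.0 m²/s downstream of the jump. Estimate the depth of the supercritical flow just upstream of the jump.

y₁ = 0.712 m

V₂ = q/y₂ = 13.0/6.61 = 1.97 m/s; Fr₂ = V₂/√(g·y₂) = 0.244.
From the momentum equation (using Fr₂), y₁/y₂ = ½[√(1 + 8Fr₂²) − 1] = ½[√1.477 − 1] = 0.108.
y₁ = 0.108 × 6.61 = 0.712 m.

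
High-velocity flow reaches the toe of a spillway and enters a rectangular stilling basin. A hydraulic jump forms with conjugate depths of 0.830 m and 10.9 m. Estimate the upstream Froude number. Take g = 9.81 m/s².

For a rectangular channel the momentum equation gives q² = ½·g·y₁·y₂·(y₁ + y₂) = ½×9.81×0.830×10.9×11.7 = 521.
q = √521 = 22.8 m²/s.
V₁ = q/y₁ = 27.5 m/s; Fr₁ = V₁/√(g·y₁) = 9.63.

Fr₁ = 9.63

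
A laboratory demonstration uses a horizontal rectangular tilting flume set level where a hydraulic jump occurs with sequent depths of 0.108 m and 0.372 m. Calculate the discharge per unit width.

q = 0.308 m²/s

For a rectangular channel the momentum equation gives q² = ½·g·y₁·y₂·(y₁ + y₂) = ½×9.81×0.108×0.372×0.480 = 0.0946.
q = √0.0946 = 0.308 m²/s.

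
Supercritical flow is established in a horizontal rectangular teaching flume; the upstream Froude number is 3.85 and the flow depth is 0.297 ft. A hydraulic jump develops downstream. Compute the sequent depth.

y₂ = 1.48 ft

Fr₁ = 3.85 (given).
Bélanger equation: y₂/y₁ = ½[√(1 + 8Fr₁²) − 1] = ½[√119.6 − 1] = 4.97.
y₂ = 4.97 × 0.297 = 1.48 ft.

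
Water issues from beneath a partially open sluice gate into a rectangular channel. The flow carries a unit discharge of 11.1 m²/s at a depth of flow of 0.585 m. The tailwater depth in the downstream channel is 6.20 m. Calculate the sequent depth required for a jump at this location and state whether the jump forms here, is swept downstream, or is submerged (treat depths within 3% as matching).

y₂ = 6.27 m; the jump forms here

V₁ = q/y₁ = 11.1/0.585 = 19.0 m/s. Fr₁ = V₁/√(g·y₁) = 19.0/√(9.81×0.585) = 7.92.
By Bélanger, y₂/y₁ = ½[√(1 + 8Fr₁²) − 1] = ½[√502.9 − 1] = 10.7.
y₂ = 10.7 × 0.585 = 6.27 m.
Tailwater y_tw = 6.20 m: y_tw ≈ y₂, so the jump forms here.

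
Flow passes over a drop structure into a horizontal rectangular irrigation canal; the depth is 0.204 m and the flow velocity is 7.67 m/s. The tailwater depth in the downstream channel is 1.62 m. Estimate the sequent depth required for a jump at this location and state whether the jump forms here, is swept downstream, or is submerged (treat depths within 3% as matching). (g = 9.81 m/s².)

y₂ = 1.47 m; the jump is submerged

Fr₁ = V₁/√(g·y₁) = 7.67/√(9.81×0.204) = 5.42.
Bélanger equation: y₂/y₁ = ½[√(1 + 8Fr₁²) − 1] = ½[√236.2 − 1] = 7.18.
y₂ = 7.18 × 0.204 = 1.47 m.
Tailwater y_tw = 1.62 m: y_tw > y₂, so the jump is submerged.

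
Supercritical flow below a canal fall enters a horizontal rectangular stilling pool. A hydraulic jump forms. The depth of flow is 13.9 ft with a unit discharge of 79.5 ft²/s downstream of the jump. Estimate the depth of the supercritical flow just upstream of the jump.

y₁ = 1.80 ft

V₂ = q/y₂ = 79.5/13.9 = 5.72 ft/s; Fr₂ = V₂/√(g·y₂) = 0.270.
Since the conjugate-depth ratio holds either way, y₁/y₂ = ½[√(1 + 8Fr₂²) − 1] = ½[√1.585 − 1] = 0.129.
y₁ = 0.129 × 13.9 = 1.80 ft.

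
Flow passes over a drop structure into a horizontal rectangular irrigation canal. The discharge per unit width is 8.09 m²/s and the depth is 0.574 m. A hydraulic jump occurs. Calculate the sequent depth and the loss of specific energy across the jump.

V₁ = q/y₁ = 8.09/0.574 = 14.1 m/s. Fr₁ = V₁/√(g·y₁) = 14.1/√(9.81×0.574) = 5.94.
From the momentum equation for a rectangular channel, y₂/y₁ = ½[√(1 + 8Fr₁²) − 1] = ½[√283.2 − 1] = 7.91.
y₂ = 7.91 × 0.574 = 4.54 m.
Head loss: ΔE = (y₂ − y₁)³/(4y₁y₂) = (4.54 − 0.574)³/(4×0.574×4.54) = 62.5/10.4 = 5.99 m.

y₂ = 4.54 m; ΔE = 5.99 m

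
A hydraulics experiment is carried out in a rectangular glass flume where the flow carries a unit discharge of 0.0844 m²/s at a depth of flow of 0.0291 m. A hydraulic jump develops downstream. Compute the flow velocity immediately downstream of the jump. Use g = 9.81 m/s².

V₂ = 0.403 m/s

V₁ = q/y₁ = 0.0844/0.0291 = 2.90 m/s. Fr₁ = V₁/√(g·y₁) = 2.90/√(9.81×0.0291) = 5.43.
From the momentum equation for a rectangular channel, y₂/y₁ = ½[√(1 + 8Fr₁²) − 1] = ½[√236.7 − 1] = 7.19.
y₂ = 7.19 × 0.0291 = 0.209 m.
V₂ = q/y₂ = 0.0844/0.209 = 0.403 m/s.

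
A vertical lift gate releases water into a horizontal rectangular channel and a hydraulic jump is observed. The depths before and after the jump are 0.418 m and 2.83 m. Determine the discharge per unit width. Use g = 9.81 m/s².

q = 4.34 m²/s

For a rectangular channel the momentum equation gives q² = ½·g·y₁·y₂·(y₁ + y₂) = ½×9.81×0.418×2.83×3.25 = 18.8.
q = √18.8 = 4.34 m²/s.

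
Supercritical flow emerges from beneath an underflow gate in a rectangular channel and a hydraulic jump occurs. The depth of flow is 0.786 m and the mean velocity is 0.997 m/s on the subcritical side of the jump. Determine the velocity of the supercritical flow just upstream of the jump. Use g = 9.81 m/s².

Fr₂ = V₂/√(g·y₂) = 0.997/√(9.81×0.786) = 0.359.
Applying the sequent-depth relation in reverse, y₁/y₂ = ½[√(1 + 8Fr₂²) − 1] = ½[√2.031 − 1] = 0.213.
y₁ = 0.213 × 0.786 = 0.167 m.
V₁ = q/y₁ = 0.784/0.167 = 4.69 m/s.

V₁ = 4.69 m/s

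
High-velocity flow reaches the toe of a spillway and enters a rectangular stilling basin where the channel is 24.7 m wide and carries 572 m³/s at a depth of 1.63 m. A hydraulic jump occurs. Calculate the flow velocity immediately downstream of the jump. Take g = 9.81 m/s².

V₂ = 3.12 m/s

q = Q/b = 572/24.7 = 23.2 m²/s; V₁ = q/y₁ = 14.2 m/s. Fr₁ = V₁/√(g·y₁) = 3.55.
Sequent-depth ratio: y₂/y₁ = ½[√(1 + 8Fr₁²) − 1] = ½[√102.0 − 1] = 4.55.
y₂ = 4.55 × 1.63 = 7.42 m.
V₂ = q/y₂ = 23.2/7.42 = 3.12 m/s.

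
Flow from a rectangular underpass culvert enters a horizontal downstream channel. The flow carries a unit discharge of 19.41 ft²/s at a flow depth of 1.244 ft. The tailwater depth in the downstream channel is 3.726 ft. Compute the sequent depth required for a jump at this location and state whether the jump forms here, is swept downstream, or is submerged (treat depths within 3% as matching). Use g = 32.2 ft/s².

y₂ = 3.760 ft; the jump forms here

V₁ = q/y₁ = 19.41/1.244 = 15.60 ft/s. Fr₁ = V₁/√(g·y₁) = 15.60/√(32.2×1.244) = 2.465.
From the momentum equation for a rectangular channel, y₂/y₁ = ½[√(1 + 8Fr₁²) − 1] = ½[√49.621 − 1] = 3.022.
y₂ = 3.022 × 1.244 = 3.760 ft.
Tailwater y_tw = 3.726 ft: y_tw ≈ y₂, so the jump forms here.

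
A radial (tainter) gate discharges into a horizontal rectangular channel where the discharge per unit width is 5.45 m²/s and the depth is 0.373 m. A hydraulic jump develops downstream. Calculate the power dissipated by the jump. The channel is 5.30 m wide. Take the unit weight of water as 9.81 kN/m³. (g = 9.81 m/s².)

V₁ = q/y₁ = 5.45/0.373 = 14.6 m/s. Fr₁ = V₁/√(g·y₁) = 14.6/√(9.81×0.373) = 7.64.
From the momentum equation for a rectangular channel, y₂/y₁ = ½[√(1 + 8Fr₁²) − 1] = ½[√467.8 − 1] = 10.3.
y₂ = 10.3 × 0.373 = 3.85 m.
V₂ = q/y₂ = 5.45/3.85 = 1.42 m/s. E₁ = y₁ + V₁²/2g = 11.3 m; E₂ = y₂ + V₂²/2g = 3.95 m. ΔE = E₁ − E₂ = 7.30 m.
Q = q·b = 5.45 × 5.30 = 28.9 m³/s. P = γ·Q·ΔE = 9.81 × 28.9 × 7.30 = 2070 kW.

P = 2070 kW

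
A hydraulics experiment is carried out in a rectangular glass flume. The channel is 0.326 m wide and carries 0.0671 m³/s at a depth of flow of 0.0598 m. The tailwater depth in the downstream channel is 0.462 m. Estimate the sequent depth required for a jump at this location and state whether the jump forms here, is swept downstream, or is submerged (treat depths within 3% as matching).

q = Q/b = 0.0671/0.326 = 0.206 m²/s; V₁ = q/y₁ = 3.44 m/s. Fr₁ = V₁/√(g·y₁) = 4.49.
Bélanger equation: y₂/y₁ = ½[√(1 + 8Fr₁²) − 1] = ½[√162.6 − 1] = 5.87.
y₂ = 5.87 × 0.0598 = 0.351 m.
Tailwater y_tw = 0.462 m: y_tw > y₂, so the jump is submerged.

y₂ = 0.351 m; the jump is submerged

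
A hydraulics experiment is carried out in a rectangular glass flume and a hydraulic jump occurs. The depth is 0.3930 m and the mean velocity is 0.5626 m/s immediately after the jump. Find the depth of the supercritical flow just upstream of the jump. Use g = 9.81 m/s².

y₁ = 0.05643 m

Fr₂ = V₂/√(g·y₂) = 0.5626/√(9.81×0.3930) = 0.2865.
Since the conjugate-depth ratio holds either way, y₁/y₂ = ½[√(1 + 8Fr₂²) − 1] = ½[√1.6568 − 1] = 0.1436.
y₁ = 0.1436 × 0.3930 = 0.05643 m.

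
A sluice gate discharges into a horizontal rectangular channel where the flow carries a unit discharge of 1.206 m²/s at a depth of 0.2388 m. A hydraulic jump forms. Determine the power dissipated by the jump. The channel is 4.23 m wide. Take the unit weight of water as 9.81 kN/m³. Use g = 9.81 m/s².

P = 23.20 kW

V₁ = q/y₁ = 1.206/0.2388 = 5.050 m/s. Fr₁ = V₁/√(g·y₁) = 5.050/√(9.81×0.2388) = 3.300.
From the momentum equation for a rectangular channel, y₂/y₁ = ½[√(1 + 8Fr₁²) − 1] = ½[√88.099 − 1] = 4.193.
y₂ = 4.193 × 0.2388 = 1.001 m.
Head loss: ΔE = (y₂ − y₁)³/(4y₁y₂) = (1.001 − 0.2388)³/(4×0.2388×1.001) = 0.4433/0.9564 = 0.4635 m.
Q = q·b = 1.206 × 4.23 = 5.101 m³/s. P = γ·Q·ΔE = 9.81 × 5.101 × 0.4635 = 23.20 kW.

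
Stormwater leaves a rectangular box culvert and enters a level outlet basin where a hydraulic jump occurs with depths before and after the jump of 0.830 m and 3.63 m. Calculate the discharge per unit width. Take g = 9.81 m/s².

q = 8.12 m²/s

For a rectangular channel the momentum equation gives q² = ½·g·y₁·y₂·(y₁ + y₂) = ½×9.81×0.830×3.63×4.46 = 65.9.
q = √65.9 = 8.12 m²/s.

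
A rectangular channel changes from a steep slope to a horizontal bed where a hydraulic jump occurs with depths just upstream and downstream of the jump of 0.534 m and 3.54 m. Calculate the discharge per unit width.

q = 6.15 m²/s

For a rectangular channel the momentum equation gives q² = ½·g·y₁·y₂·(y₁ + y₂) = ½×9.81×0.534×3.54×4.07 = 37.8.
q = √37.8 = 6.15 m²/s.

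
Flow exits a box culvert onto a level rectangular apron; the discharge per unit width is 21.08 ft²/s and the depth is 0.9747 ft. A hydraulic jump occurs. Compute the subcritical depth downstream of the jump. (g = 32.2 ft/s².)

V₁ = q/y₁ = 21.08/0.9747 = 21.63 ft/s. Fr₁ = V₁/√(g·y₁) = 21.63/√(32.2×0.9747) = 3.860.
By Bélanger, y₂/y₁ = ½[√(1 + 8Fr₁²) − 1] = ½[√120.22 − 1] = 4.982.
y₂ = 4.982 × 0.9747 = 4.856 ft.

y₂ = 4.856 ft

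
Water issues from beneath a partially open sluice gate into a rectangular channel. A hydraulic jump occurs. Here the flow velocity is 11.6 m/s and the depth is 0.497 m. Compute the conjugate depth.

Fr₁ = V₁/√(g·y₁) = 11.6/√(9.81×0.497) = 5.25.
Bélanger equation: y₂/y₁ = ½[√(1 + 8Fr₁²) − 1] = ½[√221.8 − 1] = 6.95.
y₂ = 6.95 × 0.497 = 3.45 m.

y₂ = 3.45 m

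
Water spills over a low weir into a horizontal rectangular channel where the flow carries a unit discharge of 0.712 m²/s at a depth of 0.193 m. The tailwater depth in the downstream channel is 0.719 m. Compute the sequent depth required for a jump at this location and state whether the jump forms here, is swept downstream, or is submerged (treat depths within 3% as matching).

V₁ = q/y₁ = 0.712/0.193 = 3.69 m/s. Fr₁ = V₁/√(g·y₁) = 3.69/√(9.81×0.193) = 2.68.
From the momentum equation for a rectangular channel, y₂/y₁ = ½[√(1 + 8Fr₁²) − 1] = ½[√58.51 − 1] = 3.32.
y₂ = 3.32 × 0.193 = 0.642 m.
Tailwater y_tw = 0.719 m: y_tw > y₂, so the jump is submerged.

y₂ = 0.642 m; the jump is submerged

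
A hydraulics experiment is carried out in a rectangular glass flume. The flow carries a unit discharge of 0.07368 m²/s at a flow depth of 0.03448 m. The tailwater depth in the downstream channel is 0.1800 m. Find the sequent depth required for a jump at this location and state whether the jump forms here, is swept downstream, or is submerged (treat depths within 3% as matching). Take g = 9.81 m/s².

V₁ = q/y₁ = 0.07368/0.03448 = 2.137 m/s. Fr₁ = V₁/√(g·y₁) = 2.137/√(9.81×0.03448) = 3.674.
Conjugate-depth relation: y₂/y₁ = ½[√(1 + 8Fr₁²) − 1] = ½[√109.00 − 1] = 4.720.
y₂ = 4.720 × 0.03448 = 0.1627 m.
Tailwater y_tw = 0.1800 m: y_tw > y₂, so the jump is submerged.

y₂ = 0.1627 m; the jump is submerged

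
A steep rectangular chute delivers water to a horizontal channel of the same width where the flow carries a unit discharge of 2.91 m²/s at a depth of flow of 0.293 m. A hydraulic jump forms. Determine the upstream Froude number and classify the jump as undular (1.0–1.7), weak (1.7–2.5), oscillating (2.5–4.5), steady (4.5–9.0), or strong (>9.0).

V₁ = q/y₁ = 2.91/0.293 = 9.93 m/s. Fr₁ = V₁/√(g·y₁) = 9.93/√(9.81×0.293) = 5.86.
Fr₁ = 5.86 lies in the steady range.

Fr₁ = 5.86; steady jump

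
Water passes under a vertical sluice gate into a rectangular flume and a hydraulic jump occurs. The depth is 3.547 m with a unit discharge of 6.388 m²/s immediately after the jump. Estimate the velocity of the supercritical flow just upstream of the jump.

V₁ = 11.21 m/s

V₂ = q/y₂ = 6.388/3.547 = 1.801 m/s; Fr₂ = V₂/√(g·y₂) = 0.3053.
Applying the sequent-depth relation in reverse, y₁/y₂ = ½[√(1 + 8Fr₂²) − 1] = ½[√1.7457 − 1] = 0.1606.
y₁ = 0.1606 × 3.547 = 0.5697 m.
V₁ = q/y₁ = 6.388/0.5697 = 11.21 m/s.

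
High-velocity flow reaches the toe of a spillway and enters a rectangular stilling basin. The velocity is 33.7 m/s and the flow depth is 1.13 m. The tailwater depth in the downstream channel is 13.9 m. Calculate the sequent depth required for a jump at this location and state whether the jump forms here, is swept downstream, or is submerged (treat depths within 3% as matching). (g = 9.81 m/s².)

Fr₁ = V₁/√(g·y₁) = 33.7/√(9.81×1.13) = 10.1.
By Bélanger, y₂/y₁ = ½[√(1 + 8Fr₁²) − 1] = ½[√820.6 − 1] = 13.8.
y₂ = 13.8 × 1.13 = 15.6 m.
Tailwater y_tw = 13.9 m: y_tw < y₂, so the jump is swept downstream.

y₂ = 15.6 m; the jump is swept downstream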